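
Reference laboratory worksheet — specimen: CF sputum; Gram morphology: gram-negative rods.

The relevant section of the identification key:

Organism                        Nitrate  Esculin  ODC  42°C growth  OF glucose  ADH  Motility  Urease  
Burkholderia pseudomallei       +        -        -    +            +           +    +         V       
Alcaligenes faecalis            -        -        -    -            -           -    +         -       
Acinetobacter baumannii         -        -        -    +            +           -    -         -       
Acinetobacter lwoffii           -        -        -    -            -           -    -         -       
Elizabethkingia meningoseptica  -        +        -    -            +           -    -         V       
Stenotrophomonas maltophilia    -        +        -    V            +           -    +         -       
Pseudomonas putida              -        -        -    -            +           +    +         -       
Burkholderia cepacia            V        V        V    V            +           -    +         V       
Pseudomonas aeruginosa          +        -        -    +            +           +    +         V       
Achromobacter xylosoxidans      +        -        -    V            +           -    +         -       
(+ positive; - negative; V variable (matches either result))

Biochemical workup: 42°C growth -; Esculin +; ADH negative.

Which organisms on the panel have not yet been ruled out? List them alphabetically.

Burkholderia cepacia, Elizabethkingia meningoseptica, Stenotrophomonas maltophilia

Esculin +: excludes 7 organisms — 3 left.
42°C growth -: all 3 remaining candidates are consistent.
ADH -: all 3 remaining candidates are consistent.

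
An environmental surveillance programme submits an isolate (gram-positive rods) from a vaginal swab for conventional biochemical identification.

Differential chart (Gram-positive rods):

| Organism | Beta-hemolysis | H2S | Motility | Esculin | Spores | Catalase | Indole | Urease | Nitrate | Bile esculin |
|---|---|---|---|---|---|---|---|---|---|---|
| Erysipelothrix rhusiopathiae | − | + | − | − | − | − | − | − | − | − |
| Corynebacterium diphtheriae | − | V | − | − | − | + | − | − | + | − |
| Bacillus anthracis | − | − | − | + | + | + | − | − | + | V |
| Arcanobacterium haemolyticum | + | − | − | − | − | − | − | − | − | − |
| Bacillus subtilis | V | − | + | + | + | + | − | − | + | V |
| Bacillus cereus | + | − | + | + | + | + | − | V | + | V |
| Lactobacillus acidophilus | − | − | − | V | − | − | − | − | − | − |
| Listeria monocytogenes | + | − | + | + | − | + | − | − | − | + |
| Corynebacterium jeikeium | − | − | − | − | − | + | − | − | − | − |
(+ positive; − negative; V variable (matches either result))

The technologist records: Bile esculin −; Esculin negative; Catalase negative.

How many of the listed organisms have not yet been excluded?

Catalase −: excludes 6 organisms — 3 left.
Bile esculin −: all 3 remaining candidates are consistent.
Esculin −: all 3 remaining candidates are consistent.
Still consistent: Arcanobacterium haemolyticum, Erysipelothrix rhusiopathiae, Lactobacillus acidophilus.

3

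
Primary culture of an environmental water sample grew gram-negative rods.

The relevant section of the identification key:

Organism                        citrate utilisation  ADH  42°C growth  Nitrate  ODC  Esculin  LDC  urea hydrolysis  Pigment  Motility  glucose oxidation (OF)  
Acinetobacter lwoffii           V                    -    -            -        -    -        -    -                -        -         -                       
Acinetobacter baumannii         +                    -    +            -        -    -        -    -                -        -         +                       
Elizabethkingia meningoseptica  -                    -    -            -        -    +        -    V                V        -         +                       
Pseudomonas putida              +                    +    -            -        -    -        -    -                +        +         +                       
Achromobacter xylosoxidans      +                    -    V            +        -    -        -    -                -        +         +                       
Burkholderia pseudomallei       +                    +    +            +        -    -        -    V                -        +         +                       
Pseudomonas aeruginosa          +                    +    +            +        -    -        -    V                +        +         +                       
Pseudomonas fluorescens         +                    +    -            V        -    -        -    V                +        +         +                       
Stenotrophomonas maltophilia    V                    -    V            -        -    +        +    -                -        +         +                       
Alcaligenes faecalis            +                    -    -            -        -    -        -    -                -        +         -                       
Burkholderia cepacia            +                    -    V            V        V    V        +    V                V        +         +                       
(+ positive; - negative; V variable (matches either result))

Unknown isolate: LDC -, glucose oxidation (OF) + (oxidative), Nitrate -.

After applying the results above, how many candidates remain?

4

LDC -: excludes Stenotrophomonas maltophilia, Burkholderia cepacia — 9 left.
Nitrate -: excludes Achromobacter xylosoxidans, Burkholderia pseudomallei, Pseudomonas aeruginosa — 6 left.
glucose oxidation (OF) +: excludes Acinetobacter lwoffii, Alcaligenes faecalis — 4 left.
Still consistent: Acinetobacter baumannii, Elizabethkingia meningoseptica, Pseudomonas fluorescens, Pseudomonas putida.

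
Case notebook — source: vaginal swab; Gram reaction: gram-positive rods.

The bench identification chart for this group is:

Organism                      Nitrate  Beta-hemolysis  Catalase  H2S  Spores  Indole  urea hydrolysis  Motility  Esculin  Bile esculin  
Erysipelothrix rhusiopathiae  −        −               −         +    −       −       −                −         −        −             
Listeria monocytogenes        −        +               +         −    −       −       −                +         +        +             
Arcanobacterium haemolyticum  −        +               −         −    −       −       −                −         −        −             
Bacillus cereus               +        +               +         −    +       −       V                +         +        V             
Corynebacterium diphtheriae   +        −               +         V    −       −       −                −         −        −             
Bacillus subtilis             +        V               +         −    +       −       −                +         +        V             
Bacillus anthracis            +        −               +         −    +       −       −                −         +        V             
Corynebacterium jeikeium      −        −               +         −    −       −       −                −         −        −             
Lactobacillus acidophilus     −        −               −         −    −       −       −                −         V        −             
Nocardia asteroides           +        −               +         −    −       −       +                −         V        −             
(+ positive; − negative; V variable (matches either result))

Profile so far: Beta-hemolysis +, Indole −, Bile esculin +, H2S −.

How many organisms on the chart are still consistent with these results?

Beta-hemolysis +: excludes 6 organisms — 4 left.
Indole −: all 4 remaining candidates are consistent.
H2S −: all 4 remaining candidates are consistent.
Bile esculin +: excludes Arcanobacterium haemolyticum — 3 left.
Still consistent: Bacillus cereus, Bacillus subtilis, Listeria monocytogenes.

3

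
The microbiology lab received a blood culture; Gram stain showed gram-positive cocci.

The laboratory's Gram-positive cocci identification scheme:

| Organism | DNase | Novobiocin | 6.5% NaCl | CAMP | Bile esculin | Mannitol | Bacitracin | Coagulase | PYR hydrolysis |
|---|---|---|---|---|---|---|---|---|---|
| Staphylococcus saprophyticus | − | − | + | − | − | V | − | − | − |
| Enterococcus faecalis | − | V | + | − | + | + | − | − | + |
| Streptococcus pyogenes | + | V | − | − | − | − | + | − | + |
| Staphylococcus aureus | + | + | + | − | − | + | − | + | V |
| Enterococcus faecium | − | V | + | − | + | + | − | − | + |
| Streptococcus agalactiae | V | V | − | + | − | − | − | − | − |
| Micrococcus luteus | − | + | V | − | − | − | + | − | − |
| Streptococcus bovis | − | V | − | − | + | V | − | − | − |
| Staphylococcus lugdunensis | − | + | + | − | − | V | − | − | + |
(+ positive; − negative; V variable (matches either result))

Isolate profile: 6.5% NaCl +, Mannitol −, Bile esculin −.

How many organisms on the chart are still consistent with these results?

3

Mannitol −: excludes Enterococcus faecalis, Staphylococcus aureus, Enterococcus faecium — 6 left.
6.5% NaCl +: excludes Streptococcus pyogenes, Streptococcus agalactiae, Streptococcus bovis — 3 left.
Bile esculin −: all 3 remaining candidates are consistent.
Still consistent: Micrococcus luteus, Staphylococcus lugdunensis, Staphylococcus saprophyticus.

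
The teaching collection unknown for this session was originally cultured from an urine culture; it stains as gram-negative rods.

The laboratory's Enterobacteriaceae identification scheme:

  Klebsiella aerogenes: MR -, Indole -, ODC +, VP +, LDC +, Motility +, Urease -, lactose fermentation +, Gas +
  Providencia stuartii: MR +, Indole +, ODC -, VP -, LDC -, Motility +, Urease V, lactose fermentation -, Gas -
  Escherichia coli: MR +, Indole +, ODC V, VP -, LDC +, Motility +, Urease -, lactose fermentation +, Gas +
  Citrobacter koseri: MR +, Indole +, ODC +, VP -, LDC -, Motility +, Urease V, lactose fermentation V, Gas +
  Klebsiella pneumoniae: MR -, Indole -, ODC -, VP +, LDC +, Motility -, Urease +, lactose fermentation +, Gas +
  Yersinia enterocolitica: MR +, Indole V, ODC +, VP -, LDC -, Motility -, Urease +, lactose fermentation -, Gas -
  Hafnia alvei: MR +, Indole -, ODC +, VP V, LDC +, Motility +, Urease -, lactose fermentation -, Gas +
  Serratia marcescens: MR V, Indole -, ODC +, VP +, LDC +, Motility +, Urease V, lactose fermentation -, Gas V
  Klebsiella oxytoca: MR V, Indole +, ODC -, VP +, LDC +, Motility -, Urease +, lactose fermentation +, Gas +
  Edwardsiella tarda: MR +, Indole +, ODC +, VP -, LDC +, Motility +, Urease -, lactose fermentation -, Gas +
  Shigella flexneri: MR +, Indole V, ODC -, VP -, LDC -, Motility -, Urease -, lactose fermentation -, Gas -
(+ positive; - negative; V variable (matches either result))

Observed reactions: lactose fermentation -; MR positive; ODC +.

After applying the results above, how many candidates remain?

5

lactose fermentation -: excludes Klebsiella aerogenes, Escherichia coli, Klebsiella pneumoniae, Klebsiella oxytoca — 7 left.
MR +: all 7 remaining candidates are consistent.
ODC +: excludes Providencia stuartii, Shigella flexneri — 5 left.
Still consistent: Citrobacter koseri, Edwardsiella tarda, Hafnia alvei, Serratia marcescens, Yersinia enterocolitica.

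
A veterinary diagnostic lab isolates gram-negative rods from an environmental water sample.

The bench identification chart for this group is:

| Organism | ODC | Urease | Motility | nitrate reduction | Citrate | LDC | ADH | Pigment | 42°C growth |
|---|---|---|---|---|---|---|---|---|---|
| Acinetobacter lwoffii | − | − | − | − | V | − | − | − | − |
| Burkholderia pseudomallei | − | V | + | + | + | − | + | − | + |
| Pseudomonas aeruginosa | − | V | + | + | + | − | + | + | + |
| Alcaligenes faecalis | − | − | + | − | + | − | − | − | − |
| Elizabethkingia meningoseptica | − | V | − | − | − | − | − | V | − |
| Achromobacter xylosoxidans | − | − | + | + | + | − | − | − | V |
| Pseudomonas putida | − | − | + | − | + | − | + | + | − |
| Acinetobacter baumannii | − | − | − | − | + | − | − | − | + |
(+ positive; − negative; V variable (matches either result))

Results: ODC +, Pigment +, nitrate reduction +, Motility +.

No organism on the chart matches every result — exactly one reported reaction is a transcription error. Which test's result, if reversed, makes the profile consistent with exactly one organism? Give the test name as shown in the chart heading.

As reported, no row in the chart matches all 4 reactions.
Reversing nitrate reduction → still no organism matches.
Reversing Pigment → still no organism matches.
Reversing Motility → still no organism matches.
Reversing ODC (to −) → unique match: Pseudomonas aeruginosa.

ODC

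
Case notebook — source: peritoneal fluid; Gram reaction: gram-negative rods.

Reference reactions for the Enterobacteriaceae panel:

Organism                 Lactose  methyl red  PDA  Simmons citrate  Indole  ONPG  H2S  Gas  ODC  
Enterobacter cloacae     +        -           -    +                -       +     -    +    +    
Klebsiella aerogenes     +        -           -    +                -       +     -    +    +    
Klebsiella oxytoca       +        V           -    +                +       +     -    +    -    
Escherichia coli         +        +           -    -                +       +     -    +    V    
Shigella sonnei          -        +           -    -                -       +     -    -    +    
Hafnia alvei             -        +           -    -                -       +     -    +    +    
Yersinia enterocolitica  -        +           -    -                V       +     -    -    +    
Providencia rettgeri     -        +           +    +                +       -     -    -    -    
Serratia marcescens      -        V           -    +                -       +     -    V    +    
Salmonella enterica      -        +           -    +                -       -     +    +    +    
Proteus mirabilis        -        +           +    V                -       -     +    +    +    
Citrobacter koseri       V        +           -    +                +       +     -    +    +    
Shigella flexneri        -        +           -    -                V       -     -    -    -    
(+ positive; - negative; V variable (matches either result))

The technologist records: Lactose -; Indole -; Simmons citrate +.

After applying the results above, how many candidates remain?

Simmons citrate +: excludes 5 organisms — 8 left.
Indole -: excludes Klebsiella oxytoca, Providencia rettgeri, Citrobacter koseri — 5 left.
Lactose -: excludes Enterobacter cloacae, Klebsiella aerogenes — 3 left.
Still consistent: Proteus mirabilis, Salmonella enterica, Serratia marcescens.

3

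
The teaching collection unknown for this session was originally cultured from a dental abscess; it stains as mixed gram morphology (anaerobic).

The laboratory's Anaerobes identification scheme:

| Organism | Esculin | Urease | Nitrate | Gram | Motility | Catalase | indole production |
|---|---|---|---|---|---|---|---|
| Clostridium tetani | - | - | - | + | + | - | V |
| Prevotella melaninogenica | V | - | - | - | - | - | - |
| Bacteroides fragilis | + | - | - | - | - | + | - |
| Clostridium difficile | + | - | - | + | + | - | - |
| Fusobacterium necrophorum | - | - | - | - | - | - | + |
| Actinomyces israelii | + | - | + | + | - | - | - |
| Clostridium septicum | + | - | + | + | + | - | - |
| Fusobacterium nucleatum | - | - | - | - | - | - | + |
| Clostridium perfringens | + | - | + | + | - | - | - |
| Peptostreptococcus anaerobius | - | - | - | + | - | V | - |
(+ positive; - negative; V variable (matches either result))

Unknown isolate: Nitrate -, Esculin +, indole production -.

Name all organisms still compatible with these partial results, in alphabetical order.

Bacteroides fragilis, Clostridium difficile, Prevotella melaninogenica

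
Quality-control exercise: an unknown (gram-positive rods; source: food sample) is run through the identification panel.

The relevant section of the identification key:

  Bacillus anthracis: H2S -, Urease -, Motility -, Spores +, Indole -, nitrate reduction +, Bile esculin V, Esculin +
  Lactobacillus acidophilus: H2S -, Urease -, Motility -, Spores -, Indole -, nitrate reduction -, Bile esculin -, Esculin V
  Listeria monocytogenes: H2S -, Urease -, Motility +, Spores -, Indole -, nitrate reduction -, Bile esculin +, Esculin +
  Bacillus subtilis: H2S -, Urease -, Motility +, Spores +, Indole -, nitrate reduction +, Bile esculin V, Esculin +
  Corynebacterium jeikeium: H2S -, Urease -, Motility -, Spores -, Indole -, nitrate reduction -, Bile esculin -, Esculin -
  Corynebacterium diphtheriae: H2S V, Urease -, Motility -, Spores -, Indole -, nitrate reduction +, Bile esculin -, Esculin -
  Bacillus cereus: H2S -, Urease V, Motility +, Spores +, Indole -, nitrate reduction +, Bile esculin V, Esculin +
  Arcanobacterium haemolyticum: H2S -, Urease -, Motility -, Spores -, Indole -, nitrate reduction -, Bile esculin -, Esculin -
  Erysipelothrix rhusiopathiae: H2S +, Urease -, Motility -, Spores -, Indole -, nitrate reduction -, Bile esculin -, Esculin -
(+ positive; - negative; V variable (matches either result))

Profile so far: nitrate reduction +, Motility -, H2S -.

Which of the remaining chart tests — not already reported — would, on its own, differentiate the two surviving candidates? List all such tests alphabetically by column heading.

Esculin, Spores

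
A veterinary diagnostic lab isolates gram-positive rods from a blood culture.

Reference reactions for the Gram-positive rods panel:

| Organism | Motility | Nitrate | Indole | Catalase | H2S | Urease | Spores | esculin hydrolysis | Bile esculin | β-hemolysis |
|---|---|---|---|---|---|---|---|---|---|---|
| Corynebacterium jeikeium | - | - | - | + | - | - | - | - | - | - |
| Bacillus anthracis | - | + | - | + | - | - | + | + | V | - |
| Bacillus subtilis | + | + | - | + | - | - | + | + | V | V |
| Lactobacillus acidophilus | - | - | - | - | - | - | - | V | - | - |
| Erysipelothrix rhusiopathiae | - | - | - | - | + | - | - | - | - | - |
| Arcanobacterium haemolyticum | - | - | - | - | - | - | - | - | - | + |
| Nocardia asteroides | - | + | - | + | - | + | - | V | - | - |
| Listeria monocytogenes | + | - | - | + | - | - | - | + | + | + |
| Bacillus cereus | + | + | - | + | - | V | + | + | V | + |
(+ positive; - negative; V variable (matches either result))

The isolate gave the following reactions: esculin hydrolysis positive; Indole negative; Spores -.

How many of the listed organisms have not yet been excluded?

esculin hydrolysis +: excludes Corynebacterium jeikeium, Erysipelothrix rhusiopathiae, Arcanobacterium haemolyticum — 6 left.
Spores -: excludes Bacillus anthracis, Bacillus subtilis, Bacillus cereus — 3 left.
Indole -: all 3 remaining candidates are consistent.
Still consistent: Lactobacillus acidophilus, Listeria monocytogenes, Nocardia asteroides.

3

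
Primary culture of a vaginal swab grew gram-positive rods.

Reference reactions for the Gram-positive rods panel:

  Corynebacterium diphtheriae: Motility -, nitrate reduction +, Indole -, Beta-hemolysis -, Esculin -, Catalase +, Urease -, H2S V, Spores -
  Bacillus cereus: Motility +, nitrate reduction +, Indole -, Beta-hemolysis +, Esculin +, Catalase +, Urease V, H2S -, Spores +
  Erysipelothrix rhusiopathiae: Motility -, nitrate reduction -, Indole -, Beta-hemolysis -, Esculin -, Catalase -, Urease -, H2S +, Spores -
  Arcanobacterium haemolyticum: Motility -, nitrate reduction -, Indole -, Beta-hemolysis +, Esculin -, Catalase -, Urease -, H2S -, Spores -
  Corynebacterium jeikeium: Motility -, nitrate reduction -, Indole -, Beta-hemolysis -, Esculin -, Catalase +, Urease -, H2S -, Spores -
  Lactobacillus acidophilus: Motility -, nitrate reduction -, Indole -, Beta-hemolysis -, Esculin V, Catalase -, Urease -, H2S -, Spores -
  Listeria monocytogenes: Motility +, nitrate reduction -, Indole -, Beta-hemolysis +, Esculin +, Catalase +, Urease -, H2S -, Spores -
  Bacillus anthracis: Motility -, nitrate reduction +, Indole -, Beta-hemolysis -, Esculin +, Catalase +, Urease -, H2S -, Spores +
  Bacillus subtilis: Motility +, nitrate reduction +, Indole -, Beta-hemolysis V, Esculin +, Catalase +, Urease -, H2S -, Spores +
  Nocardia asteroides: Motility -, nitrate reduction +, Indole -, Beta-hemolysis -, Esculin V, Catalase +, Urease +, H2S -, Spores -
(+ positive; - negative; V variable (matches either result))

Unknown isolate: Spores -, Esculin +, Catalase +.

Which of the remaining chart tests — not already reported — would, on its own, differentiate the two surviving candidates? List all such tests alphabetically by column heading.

Esculin +: excludes Corynebacterium diphtheriae, Erysipelothrix rhusiopathiae, Arcanobacterium haemolyticum, Corynebacterium jeikeium — 6 left.
Catalase +: excludes Lactobacillus acidophilus — 5 left.
Spores -: excludes Bacillus cereus, Bacillus anthracis, Bacillus subtilis — 2 left.
Two candidates remain: Listeria monocytogenes and Nocardia asteroides.
  Motility: Listeria monocytogenes +, Nocardia asteroides - — discriminates.
  nitrate reduction: Listeria monocytogenes -, Nocardia asteroides + — discriminates.
  Indole: - vs - — same for both, does not separate.
  Beta-hemolysis: Listeria monocytogenes +, Nocardia asteroides - — discriminates.
  Urease: Listeria monocytogenes -, Nocardia asteroides + — discriminates.
  H2S: - vs - — same for both, does not separate.

Beta-hemolysis, Motility, nitrate reduction, Urease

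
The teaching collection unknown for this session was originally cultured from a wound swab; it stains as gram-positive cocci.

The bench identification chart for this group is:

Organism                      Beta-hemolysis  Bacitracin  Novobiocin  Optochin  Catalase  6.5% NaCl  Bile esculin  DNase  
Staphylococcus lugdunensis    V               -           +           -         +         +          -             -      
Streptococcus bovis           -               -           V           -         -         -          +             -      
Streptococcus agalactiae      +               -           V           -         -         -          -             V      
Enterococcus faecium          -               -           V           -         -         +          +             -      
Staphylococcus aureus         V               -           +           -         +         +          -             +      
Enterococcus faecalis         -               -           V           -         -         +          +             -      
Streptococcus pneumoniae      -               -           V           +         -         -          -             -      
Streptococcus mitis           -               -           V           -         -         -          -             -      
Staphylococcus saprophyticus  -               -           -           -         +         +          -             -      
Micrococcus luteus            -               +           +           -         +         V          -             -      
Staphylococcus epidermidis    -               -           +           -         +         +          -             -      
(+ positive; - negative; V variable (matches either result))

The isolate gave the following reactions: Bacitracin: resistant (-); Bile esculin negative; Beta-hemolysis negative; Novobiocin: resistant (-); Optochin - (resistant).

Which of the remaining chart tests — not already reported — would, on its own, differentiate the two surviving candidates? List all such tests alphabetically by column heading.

Beta-hemolysis -: excludes Streptococcus agalactiae — 10 left.
Novobiocin -: excludes Staphylococcus lugdunensis, Staphylococcus aureus, Micrococcus luteus, Staphylococcus epidermidis — 6 left.
Optochin -: excludes Streptococcus pneumoniae — 5 left.
Bacitracin -: all 5 remaining candidates are consistent.
Bile esculin -: excludes Streptococcus bovis, Enterococcus faecium, Enterococcus faecalis — 2 left.
Two candidates remain: Staphylococcus saprophyticus and Streptococcus mitis.
  Catalase: Staphylococcus saprophyticus +, Streptococcus mitis - — discriminates.
  6.5% NaCl: Staphylococcus saprophyticus +, Streptococcus mitis - — discriminates.
  DNase: - vs - — same for both, does not separate.

6.5% NaCl, Catalase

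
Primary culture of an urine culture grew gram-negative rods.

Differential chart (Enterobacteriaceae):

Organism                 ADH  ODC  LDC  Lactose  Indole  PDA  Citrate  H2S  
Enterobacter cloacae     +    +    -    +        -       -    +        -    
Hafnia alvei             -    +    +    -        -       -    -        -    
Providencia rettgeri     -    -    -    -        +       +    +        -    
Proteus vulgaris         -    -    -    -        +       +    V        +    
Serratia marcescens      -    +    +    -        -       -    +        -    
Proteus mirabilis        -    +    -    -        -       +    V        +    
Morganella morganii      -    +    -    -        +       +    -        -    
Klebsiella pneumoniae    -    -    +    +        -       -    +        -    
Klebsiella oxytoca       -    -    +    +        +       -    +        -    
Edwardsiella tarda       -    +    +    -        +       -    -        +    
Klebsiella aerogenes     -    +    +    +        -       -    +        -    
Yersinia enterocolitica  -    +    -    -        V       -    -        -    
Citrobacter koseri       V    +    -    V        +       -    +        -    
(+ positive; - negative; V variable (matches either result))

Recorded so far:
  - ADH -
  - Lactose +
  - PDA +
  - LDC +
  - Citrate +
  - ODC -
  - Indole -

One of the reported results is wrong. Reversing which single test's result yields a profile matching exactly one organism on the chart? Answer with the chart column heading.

PDA

As reported, no row in the chart matches all 7 reactions.
Reversing ADH → still no organism matches.
Reversing PDA (to -) → unique match: Klebsiella pneumoniae.
Reversing ODC → still no organism matches.
Reversing Citrate → still no organism matches.
Reversing Indole → still no organism matches.
Reversing LDC → still no organism matches.
Reversing Lactose → still no organism matches.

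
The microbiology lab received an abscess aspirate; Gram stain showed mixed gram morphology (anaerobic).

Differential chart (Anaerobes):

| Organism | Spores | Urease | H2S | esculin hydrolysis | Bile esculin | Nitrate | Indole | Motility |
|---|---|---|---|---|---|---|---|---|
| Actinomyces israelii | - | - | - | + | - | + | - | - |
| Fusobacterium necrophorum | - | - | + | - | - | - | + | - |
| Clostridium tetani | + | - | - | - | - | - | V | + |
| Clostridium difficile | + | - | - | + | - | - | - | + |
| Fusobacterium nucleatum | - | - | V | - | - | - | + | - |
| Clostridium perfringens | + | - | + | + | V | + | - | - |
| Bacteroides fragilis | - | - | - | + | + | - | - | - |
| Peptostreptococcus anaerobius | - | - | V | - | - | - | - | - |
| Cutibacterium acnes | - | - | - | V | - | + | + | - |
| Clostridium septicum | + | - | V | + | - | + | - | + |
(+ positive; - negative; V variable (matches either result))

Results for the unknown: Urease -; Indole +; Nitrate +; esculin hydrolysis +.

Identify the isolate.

Indole +: excludes 6 organisms — 4 left.
Urease -: all 4 remaining candidates are consistent.
Nitrate +: excludes Fusobacterium necrophorum, Clostridium tetani, Fusobacterium nucleatum — 1 left.
esculin hydrolysis +: the one remaining candidate is consistent.

Cutibacterium acnes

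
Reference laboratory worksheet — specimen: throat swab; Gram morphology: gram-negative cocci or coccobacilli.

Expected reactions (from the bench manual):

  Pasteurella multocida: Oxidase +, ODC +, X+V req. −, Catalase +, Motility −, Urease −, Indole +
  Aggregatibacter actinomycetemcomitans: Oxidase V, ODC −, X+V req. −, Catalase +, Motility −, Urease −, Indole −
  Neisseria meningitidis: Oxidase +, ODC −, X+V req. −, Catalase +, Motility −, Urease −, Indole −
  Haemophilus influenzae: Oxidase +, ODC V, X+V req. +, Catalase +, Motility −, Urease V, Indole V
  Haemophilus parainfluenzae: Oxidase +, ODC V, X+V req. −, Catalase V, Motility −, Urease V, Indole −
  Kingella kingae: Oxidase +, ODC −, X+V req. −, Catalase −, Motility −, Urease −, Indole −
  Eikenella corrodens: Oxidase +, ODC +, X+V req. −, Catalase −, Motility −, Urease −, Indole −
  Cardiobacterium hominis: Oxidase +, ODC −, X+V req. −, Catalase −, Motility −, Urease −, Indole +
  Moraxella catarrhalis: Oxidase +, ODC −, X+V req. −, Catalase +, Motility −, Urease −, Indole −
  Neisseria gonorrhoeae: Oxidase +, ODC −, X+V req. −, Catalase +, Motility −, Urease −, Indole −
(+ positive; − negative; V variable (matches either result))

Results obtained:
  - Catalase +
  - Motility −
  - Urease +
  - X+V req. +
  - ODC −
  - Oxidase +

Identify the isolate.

Catalase +: excludes Kingella kingae, Eikenella corrodens, Cardiobacterium hominis — 7 left.
ODC −: excludes Pasteurella multocida — 6 left.
Urease +: excludes Aggregatibacter actinomycetemcomitans, Neisseria meningitidis, Moraxella catarrhalis, Neisseria gonorrhoeae — 2 left.
X+V req. +: excludes Haemophilus parainfluenzae — 1 left.
Oxidase +: the one remaining candidate is consistent.
Motility −: the one remaining candidate is consistent.

Haemophilus influenzae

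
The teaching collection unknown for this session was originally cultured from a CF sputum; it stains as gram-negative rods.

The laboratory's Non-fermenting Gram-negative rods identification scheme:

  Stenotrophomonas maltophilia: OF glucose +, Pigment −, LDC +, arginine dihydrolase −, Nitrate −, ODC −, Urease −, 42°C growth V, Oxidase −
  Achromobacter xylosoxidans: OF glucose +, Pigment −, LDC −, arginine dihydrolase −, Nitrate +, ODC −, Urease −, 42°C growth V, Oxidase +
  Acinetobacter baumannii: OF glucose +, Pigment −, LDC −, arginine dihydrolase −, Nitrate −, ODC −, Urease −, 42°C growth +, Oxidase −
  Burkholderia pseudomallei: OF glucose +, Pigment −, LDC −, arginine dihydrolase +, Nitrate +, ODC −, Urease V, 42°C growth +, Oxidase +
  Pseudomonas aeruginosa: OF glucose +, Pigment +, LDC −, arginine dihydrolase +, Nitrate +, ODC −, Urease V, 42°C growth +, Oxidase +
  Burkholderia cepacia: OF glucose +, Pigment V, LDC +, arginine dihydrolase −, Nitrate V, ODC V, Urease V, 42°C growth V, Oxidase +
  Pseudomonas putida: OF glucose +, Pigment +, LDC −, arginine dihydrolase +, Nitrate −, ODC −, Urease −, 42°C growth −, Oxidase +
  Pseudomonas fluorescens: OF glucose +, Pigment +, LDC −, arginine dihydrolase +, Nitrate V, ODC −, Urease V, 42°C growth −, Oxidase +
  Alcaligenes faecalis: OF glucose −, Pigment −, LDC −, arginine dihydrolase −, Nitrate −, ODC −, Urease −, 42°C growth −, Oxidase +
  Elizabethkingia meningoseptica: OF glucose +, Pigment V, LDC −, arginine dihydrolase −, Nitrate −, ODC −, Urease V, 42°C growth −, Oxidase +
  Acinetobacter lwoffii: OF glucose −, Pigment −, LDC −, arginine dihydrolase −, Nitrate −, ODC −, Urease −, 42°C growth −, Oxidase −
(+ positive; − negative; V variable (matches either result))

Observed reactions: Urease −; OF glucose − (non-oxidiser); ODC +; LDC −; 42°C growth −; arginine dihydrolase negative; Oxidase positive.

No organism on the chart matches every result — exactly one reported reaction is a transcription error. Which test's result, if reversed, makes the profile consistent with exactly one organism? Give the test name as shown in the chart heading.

ODC

As reported, no row in the chart matches all 7 reactions.
Reversing OF glucose → still no organism matches.
Reversing arginine dihydrolase → still no organism matches.
Reversing Oxidase → still no organism matches.
Reversing 42°C growth → still no organism matches.
Reversing LDC → still no organism matches.
Reversing ODC (to −) → unique match: Alcaligenes faecalis.
Reversing Urease → still no organism matches.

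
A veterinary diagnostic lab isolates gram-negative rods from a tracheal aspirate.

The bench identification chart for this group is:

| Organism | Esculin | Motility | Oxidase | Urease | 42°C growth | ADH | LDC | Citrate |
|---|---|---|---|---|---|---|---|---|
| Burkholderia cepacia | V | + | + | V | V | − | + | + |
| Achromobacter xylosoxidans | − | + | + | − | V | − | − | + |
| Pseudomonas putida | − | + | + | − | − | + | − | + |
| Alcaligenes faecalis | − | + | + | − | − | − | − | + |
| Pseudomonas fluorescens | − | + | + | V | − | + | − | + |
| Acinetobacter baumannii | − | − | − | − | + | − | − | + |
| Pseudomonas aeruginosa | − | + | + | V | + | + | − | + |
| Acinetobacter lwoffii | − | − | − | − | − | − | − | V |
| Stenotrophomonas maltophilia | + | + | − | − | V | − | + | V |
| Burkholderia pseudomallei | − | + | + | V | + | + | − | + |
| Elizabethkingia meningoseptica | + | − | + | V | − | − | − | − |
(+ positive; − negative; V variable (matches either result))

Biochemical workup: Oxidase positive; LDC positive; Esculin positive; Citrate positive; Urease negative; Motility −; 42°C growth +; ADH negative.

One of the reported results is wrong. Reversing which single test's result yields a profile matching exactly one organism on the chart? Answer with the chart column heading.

As reported, no row in the chart matches all 8 reactions.
Reversing Citrate → still no organism matches.
Reversing Oxidase → still no organism matches.
Reversing Urease → still no organism matches.
Reversing ADH → still no organism matches.
Reversing Motility (to +) → unique match: Burkholderia cepacia.
Reversing Esculin → still no organism matches.
Reversing LDC → still no organism matches.
Reversing 42°C growth → still no organism matches.

Motility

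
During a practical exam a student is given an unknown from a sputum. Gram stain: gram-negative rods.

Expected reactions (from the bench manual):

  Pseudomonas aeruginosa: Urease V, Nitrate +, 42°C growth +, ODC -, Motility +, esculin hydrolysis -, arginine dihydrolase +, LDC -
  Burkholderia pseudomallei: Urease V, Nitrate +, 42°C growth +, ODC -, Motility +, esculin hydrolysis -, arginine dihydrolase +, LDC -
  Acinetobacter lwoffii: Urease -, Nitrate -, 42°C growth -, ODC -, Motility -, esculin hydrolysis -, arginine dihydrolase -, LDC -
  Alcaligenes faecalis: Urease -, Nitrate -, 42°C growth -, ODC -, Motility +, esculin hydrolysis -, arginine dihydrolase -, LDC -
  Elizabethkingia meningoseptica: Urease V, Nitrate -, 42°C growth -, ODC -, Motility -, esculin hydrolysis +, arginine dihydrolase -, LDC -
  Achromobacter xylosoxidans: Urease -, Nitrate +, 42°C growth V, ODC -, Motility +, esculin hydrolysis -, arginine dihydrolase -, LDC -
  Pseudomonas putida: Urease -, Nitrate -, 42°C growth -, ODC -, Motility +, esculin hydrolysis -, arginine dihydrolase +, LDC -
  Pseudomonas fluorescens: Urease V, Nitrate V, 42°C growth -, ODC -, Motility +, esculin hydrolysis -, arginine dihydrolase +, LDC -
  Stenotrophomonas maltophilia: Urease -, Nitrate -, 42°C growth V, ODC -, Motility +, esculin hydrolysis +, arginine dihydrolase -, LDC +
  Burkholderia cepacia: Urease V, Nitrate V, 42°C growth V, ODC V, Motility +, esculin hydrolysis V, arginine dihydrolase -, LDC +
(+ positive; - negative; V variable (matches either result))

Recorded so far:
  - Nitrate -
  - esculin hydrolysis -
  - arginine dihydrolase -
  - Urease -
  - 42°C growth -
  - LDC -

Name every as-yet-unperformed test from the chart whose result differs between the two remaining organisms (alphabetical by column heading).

Motility

esculin hydrolysis -: excludes Elizabethkingia meningoseptica, Stenotrophomonas maltophilia — 8 left.
Urease -: all 8 remaining candidates are consistent.
Nitrate -: excludes Pseudomonas aeruginosa, Burkholderia pseudomallei, Achromobacter xylosoxidans — 5 left.
42°C growth -: all 5 remaining candidates are consistent.
arginine dihydrolase -: excludes Pseudomonas putida, Pseudomonas fluorescens — 3 left.
LDC -: excludes Burkholderia cepacia — 2 left.
Two candidates remain: Acinetobacter lwoffii and Alcaligenes faecalis.
  ODC: - vs - — same for both, does not separate.
  Motility: Acinetobacter lwoffii -, Alcaligenes faecalis + — discriminates.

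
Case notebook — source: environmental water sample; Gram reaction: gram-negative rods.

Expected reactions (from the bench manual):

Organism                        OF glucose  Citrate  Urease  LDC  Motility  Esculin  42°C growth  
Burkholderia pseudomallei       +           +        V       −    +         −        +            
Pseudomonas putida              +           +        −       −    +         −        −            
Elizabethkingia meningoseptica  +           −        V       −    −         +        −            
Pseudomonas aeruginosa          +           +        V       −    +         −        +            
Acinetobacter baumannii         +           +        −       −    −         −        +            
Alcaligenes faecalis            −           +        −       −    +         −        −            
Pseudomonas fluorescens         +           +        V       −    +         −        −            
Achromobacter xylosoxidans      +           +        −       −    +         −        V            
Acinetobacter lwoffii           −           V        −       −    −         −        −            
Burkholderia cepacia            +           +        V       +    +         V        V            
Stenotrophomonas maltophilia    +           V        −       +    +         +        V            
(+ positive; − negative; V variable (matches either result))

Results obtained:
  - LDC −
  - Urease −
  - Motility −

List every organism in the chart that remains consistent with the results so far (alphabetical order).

Acinetobacter baumannii, Acinetobacter lwoffii, Elizabethkingia meningoseptica

Motility −: excludes 8 organisms — 3 left.
Urease −: all 3 remaining candidates are consistent.
LDC −: all 3 remaining candidates are consistent.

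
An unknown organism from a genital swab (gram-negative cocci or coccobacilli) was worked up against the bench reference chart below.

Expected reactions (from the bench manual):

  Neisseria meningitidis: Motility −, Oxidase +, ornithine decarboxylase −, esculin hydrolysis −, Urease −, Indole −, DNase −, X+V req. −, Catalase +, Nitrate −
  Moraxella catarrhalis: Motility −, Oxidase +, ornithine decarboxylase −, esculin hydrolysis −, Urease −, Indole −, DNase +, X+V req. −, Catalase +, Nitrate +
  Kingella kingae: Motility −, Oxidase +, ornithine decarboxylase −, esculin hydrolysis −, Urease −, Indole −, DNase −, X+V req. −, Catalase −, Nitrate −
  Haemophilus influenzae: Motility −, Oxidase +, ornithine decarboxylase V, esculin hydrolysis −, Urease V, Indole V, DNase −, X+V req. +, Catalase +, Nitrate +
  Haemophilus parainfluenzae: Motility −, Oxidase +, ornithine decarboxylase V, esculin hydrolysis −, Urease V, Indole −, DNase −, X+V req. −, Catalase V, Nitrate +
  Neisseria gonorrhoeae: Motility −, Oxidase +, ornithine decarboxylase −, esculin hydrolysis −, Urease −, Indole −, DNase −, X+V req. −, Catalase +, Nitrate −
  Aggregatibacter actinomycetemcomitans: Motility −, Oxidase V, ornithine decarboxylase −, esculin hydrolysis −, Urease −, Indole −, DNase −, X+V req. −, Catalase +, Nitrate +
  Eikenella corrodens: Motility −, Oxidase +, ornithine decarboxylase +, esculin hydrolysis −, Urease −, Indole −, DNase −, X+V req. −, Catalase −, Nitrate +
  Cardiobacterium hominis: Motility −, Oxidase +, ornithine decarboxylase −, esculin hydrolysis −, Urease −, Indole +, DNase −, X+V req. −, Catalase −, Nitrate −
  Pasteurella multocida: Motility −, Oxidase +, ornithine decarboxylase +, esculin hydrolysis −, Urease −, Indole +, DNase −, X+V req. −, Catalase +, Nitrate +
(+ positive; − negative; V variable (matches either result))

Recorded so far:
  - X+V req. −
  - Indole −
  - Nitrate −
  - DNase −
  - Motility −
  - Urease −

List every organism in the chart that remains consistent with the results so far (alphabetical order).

Kingella kingae, Neisseria gonorrhoeae, Neisseria meningitidis

X+V req. −: excludes Haemophilus influenzae — 9 left.
DNase −: excludes Moraxella catarrhalis — 8 left.
Nitrate −: excludes Haemophilus parainfluenzae, Aggregatibacter actinomycetemcomitans, Eikenella corrodens, Pasteurella multocida — 4 left.
Urease −: all 4 remaining candidates are consistent.
Motility −: all 4 remaining candidates are consistent.
Indole −: excludes Cardiobacterium hominis — 3 left.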